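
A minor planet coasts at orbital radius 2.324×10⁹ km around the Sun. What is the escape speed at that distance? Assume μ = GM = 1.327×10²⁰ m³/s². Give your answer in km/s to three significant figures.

v_esc ≈ 10.7 km/s

r = 2.324×10⁹ km = 2.324×10¹² m.
Escape speed v_esc = √(2μ/r) = √(2 × 1.327×10²⁰ / 2.324×10¹²) = √(1.142×10⁸) = 10690 m/s.
= 10.69 km/s.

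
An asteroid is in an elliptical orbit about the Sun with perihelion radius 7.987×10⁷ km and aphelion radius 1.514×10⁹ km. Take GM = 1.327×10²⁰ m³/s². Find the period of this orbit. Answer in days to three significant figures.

T ≈ 4490 days

Semi-major axis a = (r_p + r_a)/2 = (7.9870×10⁷ + 1.5140×10⁹)/2 = 7.9694×10⁸ km = 7.969×10¹¹ m.
By Kepler's third law T = 2π√(a³/μ) = 2π × 6.176×10⁷ = 3.880×10⁸ s.
= 4491 days.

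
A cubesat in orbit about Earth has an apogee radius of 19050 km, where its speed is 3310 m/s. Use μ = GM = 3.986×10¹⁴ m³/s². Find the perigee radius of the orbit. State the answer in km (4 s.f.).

r_a = 1.905×10⁷ m.
Specific energy ε = v²/2 − μ/r = -1.545×10⁷ J/kg, so a = −μ/(2ε) = 1.290×10⁷ m.
The apsides satisfy r_p + r_a = 2a, so the perigee radius is 2a − r_a = 6.756×10⁶ m = 6756.3 km.

perigee radius ≈ 6756 km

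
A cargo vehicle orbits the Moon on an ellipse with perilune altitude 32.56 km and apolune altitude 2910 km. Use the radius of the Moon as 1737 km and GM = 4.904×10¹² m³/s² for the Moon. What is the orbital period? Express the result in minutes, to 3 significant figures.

r_p = 1737 + 32.56 = 1769.6 km = 1.7696×10⁶ m.
r_a = 1737 + 2910 = 4647.0 km = 4.6470×10⁶ m.
Semi-major axis a = (r_p + r_a)/2 = (1769.6 + 4647.0)/2 = 3208.3 km = 3.208×10⁶ m.
By Kepler's third law T = 2π√(a³/μ) = 2π × 2.595×10³ = 1.630×10⁴ s.
= 271.7 minutes.

T ≈ 272 minutes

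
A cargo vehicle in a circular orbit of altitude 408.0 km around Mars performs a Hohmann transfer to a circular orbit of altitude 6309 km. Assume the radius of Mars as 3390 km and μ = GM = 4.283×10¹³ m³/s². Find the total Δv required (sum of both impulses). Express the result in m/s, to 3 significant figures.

Δv_total ≈ 1190 m/s

r₁ = 3390 + 408.0 = 3798.0 km = 3.7980×10⁶ m.
r₂ = 3390 + 6309 = 9699.0 km = 9.6990×10⁶ m.
Transfer ellipse a_t = (r₁ + r₂)/2 = 6.748×10⁶ m.
At r₁: circular v_c1 = √(μ/r₁) = 3358 m/s; transfer-periapsis v_p = √[μ(2/r₁ − 1/a_t)] = 4026 m/s.
Δv₁ = v_p − v_c1 = 667.7 m/s.
At r₂: circular v_c2 = √(μ/r₂) = 2101 m/s; transfer-apoapsis v_a = √[μ(2/r₂ − 1/a_t)] = 1576 m/s.
Δv₂ = v_c2 − v_a = 524.9 m/s.
Total Δv = Δv₁ + Δv₂ = 1193 m/s.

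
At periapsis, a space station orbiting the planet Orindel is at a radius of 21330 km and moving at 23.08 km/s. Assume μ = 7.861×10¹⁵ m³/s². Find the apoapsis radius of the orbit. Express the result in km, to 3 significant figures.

apoapsis radius ≈ 55600 km

r_p = 2.133×10⁷ m.
Specific energy ε = v²/2 − μ/r = -1.022×10⁸ J/kg, so a = −μ/(2ε) = 3.846×10⁷ m.
The apsides satisfy r_p + r_a = 2a, so the apoapsis radius is 2a − r_p = 5.559×10⁷ m = 55589 km.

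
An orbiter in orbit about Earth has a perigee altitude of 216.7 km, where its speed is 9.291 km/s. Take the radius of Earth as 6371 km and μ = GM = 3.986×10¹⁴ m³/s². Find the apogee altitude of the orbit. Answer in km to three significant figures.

apogee altitude ≈ 10000 km

r_p = 6371 + 216.7 = 6587.7 km = 6.588×10⁶ m.
Specific energy ε = v²/2 − μ/r = -1.735×10⁷ J/kg, so a = −μ/(2ε) = 1.149×10⁷ m.
The apsides satisfy r_p + r_a = 2a, so the apogee radius is 2a − r_p = 1.639×10⁷ m = 16393 km.
Apogee altitude = 16393 − 6371 = 10022 km.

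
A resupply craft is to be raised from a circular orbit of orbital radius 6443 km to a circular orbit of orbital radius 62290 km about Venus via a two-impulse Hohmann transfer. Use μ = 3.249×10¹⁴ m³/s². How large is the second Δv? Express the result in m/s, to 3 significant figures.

r₁ = 6443 km = 6.443×10⁶ m.
r₂ = 62290 km = 6.229×10⁷ m.
Transfer ellipse a_t = (r₁ + r₂)/2 = 3.437×10⁷ m.
At r₁: circular v_c1 = √(μ/r₁) = 7101 m/s; transfer-periapsis v_p = √[μ(2/r₁ − 1/a_t)] = 9560 m/s.
At r₂: circular v_c2 = √(μ/r₂) = 2284 m/s; transfer-apoapsis v_a = √[μ(2/r₂ − 1/a_t)] = 988.9 m/s.
Δv₂ = v_c2 − v_a = 1295 m/s.

Δv ≈ 1290 m/s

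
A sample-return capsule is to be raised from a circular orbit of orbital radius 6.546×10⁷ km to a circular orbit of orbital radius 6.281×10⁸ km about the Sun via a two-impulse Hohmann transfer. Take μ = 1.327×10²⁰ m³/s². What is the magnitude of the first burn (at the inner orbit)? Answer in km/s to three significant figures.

Δv ≈ 15.6 km/s

r₁ = 6.546×10⁷ km = 6.546×10¹⁰ m.
r₂ = 6.281×10⁸ km = 6.281×10¹¹ m.
Transfer ellipse a_t = (r₁ + r₂)/2 = 3.468×10¹¹ m.
At r₁: circular v_c1 = √(μ/r₁) = 45020 m/s; transfer-perihelion v_p = √[μ(2/r₁ − 1/a_t)] = 60590 m/s.
Δv₁ = v_p − v_c1 = 15570 m/s.
= 15.57 km/s.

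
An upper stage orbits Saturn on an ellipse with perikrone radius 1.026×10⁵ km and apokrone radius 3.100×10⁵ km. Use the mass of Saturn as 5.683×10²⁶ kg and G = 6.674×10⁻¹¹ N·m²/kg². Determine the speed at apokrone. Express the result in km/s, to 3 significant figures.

μ = GM = 6.674×10⁻¹¹ × 5.683×10²⁶ = 3.793×10¹⁶ m³/s².
Semi-major axis a = (r_p + r_a)/2 = 2.0630×10⁵ km = 2.063×10⁸ m.
Vis-viva: v² = μ(2/r − 1/a) = 3.793×10¹⁶ × (6.452×10⁻⁹ − 4.847×10⁻⁹) = 6.085×10⁷ m²/s².
v = 7801 m/s = 7.801 km/s.

v ≈ 7.80 km/s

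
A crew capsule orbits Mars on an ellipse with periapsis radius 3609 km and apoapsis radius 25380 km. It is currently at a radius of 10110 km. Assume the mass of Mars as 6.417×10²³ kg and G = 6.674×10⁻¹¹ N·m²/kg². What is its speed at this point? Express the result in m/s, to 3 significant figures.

v ≈ 2350 m/s

μ = GM = 6.674×10⁻¹¹ × 6.417×10²³ = 4.283×10¹³ m³/s².
Semi-major axis a = (r_p + r_a)/2 = 14494 km = 1.449×10⁷ m.
Vis-viva: v² = μ(2/r − 1/a) = 4.283×10¹³ × (1.978×10⁻⁷ − 6.899×10⁻⁸) = 5.518×10⁶ m²/s².
v = 2349 m/s.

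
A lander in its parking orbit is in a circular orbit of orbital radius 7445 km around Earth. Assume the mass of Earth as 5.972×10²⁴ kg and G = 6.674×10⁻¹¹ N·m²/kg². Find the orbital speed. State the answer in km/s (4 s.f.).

μ = GM = 6.674×10⁻¹¹ × 5.972×10²⁴ = 3.986×10¹⁴ m³/s².
r = 7445 km = 7.445×10⁶ m.
For a circular orbit v = √(μ/r) = √(3.986×10¹⁴ / 7.445×10⁶) = √(5.354×10⁷) = 7317 m/s.
That is 7.317 km/s.

v ≈ 7.317 km/s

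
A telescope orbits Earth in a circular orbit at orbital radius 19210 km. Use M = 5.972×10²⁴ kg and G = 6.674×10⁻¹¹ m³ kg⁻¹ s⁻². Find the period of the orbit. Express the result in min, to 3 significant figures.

μ = GM = 6.674×10⁻¹¹ × 5.972×10²⁴ = 3.986×10¹⁴ m³/s².
r = 19210 km = 1.921×10⁷ m.
Kepler's third law: T = 2π√(r³/μ) = 2π√((1.921×10⁷)³ / 3.986×10¹⁴).
r³/μ = 1.779×10⁷ s², so T = 2π × 4.217×10³ = 2.650×10⁴ s.
Converting: 2.650×10⁴ s ÷ 60.00 = 441.6 min.

T ≈ 442 min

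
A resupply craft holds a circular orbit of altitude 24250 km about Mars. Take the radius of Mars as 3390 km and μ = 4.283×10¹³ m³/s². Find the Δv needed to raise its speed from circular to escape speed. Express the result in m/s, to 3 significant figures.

Δv ≈ 516 m/s

r = 3390 + 24250 = 27640 km = 2.7640×10⁷ m.
Circular speed v_c = √(μ/r) = 1245 m/s.
Escape speed v_esc = √(2μ/r) = √2 × v_c = 1760 m/s.
Δv = v_esc − v_c = 515.6 m/s.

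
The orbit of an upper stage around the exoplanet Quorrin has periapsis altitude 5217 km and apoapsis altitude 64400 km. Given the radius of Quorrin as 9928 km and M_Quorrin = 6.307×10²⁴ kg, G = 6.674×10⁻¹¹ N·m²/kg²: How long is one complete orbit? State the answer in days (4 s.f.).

T ≈ 1.061 days

μ = GM = 6.674×10⁻¹¹ × 6.307×10²⁴ = 4.209×10¹⁴ m³/s².
r_p = 9928 + 5217 = 15145 km = 1.5145×10⁷ m.
r_a = 9928 + 64400 = 74328 km = 7.4328×10⁷ m.
Semi-major axis a = (r_p + r_a)/2 = (15145 + 74328)/2 = 44736 km = 4.474×10⁷ m.
By Kepler's third law T = 2π√(a³/μ) = 2π × 1.458×10⁴ = 9.164×10⁴ s.
= 1.061 days.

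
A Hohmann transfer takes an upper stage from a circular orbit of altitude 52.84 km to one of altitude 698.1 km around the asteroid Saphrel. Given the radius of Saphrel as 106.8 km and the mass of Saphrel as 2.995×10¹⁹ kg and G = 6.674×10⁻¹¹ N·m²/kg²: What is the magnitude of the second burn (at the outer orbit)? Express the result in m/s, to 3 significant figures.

Δv ≈ 21.2 m/s

μ = GM = 6.674×10⁻¹¹ × 2.995×10¹⁹ = 1.999×10⁹ m³/s².
r₁ = 106.8 + 52.84 = 159.64 km = 1.5964×10⁵ m.
r₂ = 106.8 + 698.1 = 804.90 km = 8.0490×10⁵ m.
Transfer ellipse a_t = (r₁ + r₂)/2 = 4.823×10⁵ m.
At r₁: circular v_c1 = √(μ/r₁) = 111.9 m/s; transfer-periapsis v_p = √[μ(2/r₁ − 1/a_t)] = 144.6 m/s.
At r₂: circular v_c2 = √(μ/r₂) = 49.83 m/s; transfer-apoapsis v_a = √[μ(2/r₂ − 1/a_t)] = 28.67 m/s.
Δv₂ = v_c2 − v_a = 21.16 m/s.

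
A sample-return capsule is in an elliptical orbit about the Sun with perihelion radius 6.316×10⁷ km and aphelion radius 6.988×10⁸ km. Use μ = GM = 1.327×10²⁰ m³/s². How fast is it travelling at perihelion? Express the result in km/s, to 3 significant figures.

v ≈ 62.1 km/s

Semi-major axis a = (r_p + r_a)/2 = 3.8098×10⁸ km = 3.810×10¹¹ m.
Vis-viva: v² = μ(2/r − 1/a) = 1.327×10²⁰ × (3.167×10⁻¹¹ − 2.625×10⁻¹²) = 3.854×10⁹ m²/s².
v = 62080 m/s = 62.08 km/s.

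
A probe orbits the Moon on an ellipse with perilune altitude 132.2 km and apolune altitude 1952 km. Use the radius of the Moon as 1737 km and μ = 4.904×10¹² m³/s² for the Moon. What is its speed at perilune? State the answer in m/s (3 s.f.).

r_p = 1737 + 132.2 = 1869.2 km = 1.8692×10⁶ m.
r_a = 1737 + 1952 = 3689.0 km = 3.6890×10⁶ m.
Semi-major axis a = (r_p + r_a)/2 = 2779.1 km = 2.779×10⁶ m.
Vis-viva: v² = μ(2/r − 1/a) = 4.904×10¹² × (1.070×10⁻⁶ − 3.598×10⁻⁷) = 3.483×10⁶ m²/s².
v = 1866 m/s.

v ≈ 1870 m/s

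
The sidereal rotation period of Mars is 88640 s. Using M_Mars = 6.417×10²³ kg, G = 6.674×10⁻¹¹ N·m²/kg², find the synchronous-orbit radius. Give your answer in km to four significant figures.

r_sync ≈ 20430 km

μ = GM = 6.674×10⁻¹¹ × 6.417×10²³ = 4.283×10¹³ m³/s².
A synchronous orbit has period T, so by Kepler's third law a = (μT²/4π²)^(1/3).
μT²/4π² = 4.283×10¹³ × (8.864×10⁴)² / 39.48 = 8.524×10²¹ m³.
a = 2.043×10⁷ m = 20427 km.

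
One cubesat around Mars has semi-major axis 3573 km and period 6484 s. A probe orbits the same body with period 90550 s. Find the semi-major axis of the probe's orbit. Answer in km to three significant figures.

a₂ ≈ 20700 km

Kepler's third law: a³ ∝ T², so a₂ = a₁ (T₂/T₁)^(2/3).
T₂/T₁ = 13.97, (T₂/T₁)^(2/3) = 5.799.
a₂ = 3573 × 5.799 = 20720 km.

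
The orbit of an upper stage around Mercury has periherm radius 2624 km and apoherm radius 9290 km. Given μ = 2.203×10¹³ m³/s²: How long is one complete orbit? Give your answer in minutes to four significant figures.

T ≈ 324.4 minutes

Semi-major axis a = (r_p + r_a)/2 = (2624.0 + 9290.0)/2 = 5957.0 km = 5.957×10⁶ m.
By Kepler's third law T = 2π√(a³/μ) = 2π × 3.098×10³ = 1.946×10⁴ s.
= 324.4 minutes.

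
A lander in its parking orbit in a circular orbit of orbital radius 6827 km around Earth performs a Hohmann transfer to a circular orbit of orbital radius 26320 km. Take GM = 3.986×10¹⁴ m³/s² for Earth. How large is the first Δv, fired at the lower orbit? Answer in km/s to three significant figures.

Δv ≈ 1.99 km/s

r₁ = 6827 km = 6.827×10⁶ m.
r₂ = 26320 km = 2.632×10⁷ m.
Transfer ellipse a_t = (r₁ + r₂)/2 = 1.657×10⁷ m.
At r₁: circular v_c1 = √(μ/r₁) = 7641 m/s; transfer-perigee v_p = √[μ(2/r₁ − 1/a_t)] = 9629 m/s.
Δv₁ = v_p − v_c1 = 1988 m/s.
= 1.988 km/s.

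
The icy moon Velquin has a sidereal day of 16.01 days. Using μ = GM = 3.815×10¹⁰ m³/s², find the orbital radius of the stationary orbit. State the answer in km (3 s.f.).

r_sync ≈ 12300 km

T = 16.01 days = 1.383×10⁶ s.
A synchronous orbit has period T, so by Kepler's third law a = (μT²/4π²)^(1/3).
μT²/4π² = 3.815×10¹⁰ × (1.383×10⁶)² / 39.48 = 1.849×10²¹ m³.
a = 1.227×10⁷ m = 12274 km.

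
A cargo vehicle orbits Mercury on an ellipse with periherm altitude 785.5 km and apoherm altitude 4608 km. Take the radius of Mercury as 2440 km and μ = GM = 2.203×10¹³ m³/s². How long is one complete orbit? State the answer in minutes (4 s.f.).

r_p = 2440 + 785.5 = 3225.5 km = 3.2255×10⁶ m.
r_a = 2440 + 4608 = 7048.0 km = 7.0480×10⁶ m.
Semi-major axis a = (r_p + r_a)/2 = (3225.5 + 7048.0)/2 = 5136.8 km = 5.137×10⁶ m.
By Kepler's third law T = 2π√(a³/μ) = 2π × 2.480×10³ = 1.558×10⁴ s.
= 259.7 minutes.

T ≈ 259.7 minutes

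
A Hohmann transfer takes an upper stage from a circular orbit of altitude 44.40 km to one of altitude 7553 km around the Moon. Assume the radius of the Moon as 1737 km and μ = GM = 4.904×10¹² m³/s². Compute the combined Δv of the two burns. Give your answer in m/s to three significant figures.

r₁ = 1737 + 44.40 = 1781.4 km = 1.7814×10⁶ m.
r₂ = 1737 + 7553 = 9290.0 km = 9.2900×10⁶ m.
Transfer ellipse a_t = (r₁ + r₂)/2 = 5.536×10⁶ m.
At r₁: circular v_c1 = √(μ/r₁) = 1659 m/s; transfer-perilune v_p = √[μ(2/r₁ − 1/a_t)] = 2149 m/s.
Δv₁ = v_p − v_c1 = 490.2 m/s.
At r₂: circular v_c2 = √(μ/r₂) = 726.6 m/s; transfer-apolune v_a = √[μ(2/r₂ − 1/a_t)] = 412.2 m/s.
Δv₂ = v_c2 − v_a = 314.4 m/s.
Total Δv = Δv₁ + Δv₂ = 804.6 m/s.

Δv_total ≈ 805 m/s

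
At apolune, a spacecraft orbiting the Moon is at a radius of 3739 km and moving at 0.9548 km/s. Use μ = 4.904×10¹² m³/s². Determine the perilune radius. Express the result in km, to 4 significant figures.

r_a = 3.739×10⁶ m.
Specific energy ε = v²/2 − μ/r = -8.558×10⁵ J/kg, so a = −μ/(2ε) = 2.865×10⁶ m.
The apsides satisfy r_p + r_a = 2a, so the perilune radius is 2a − r_a = 1.992×10⁶ m = 1991.6 km.

perilune radius ≈ 1992 km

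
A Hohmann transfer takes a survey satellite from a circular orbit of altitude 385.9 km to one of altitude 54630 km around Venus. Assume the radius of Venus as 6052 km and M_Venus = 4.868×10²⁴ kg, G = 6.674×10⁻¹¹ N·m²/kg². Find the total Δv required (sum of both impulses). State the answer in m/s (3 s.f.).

Δv_total ≈ 3750 m/s

μ = GM = 6.674×10⁻¹¹ × 4.868×10²⁴ = 3.249×10¹⁴ m³/s².
r₁ = 6052 + 385.9 = 6437.9 km = 6.4379×10⁶ m.
r₂ = 6052 + 54630 = 60682 km = 6.0682×10⁷ m.
Transfer ellipse a_t = (r₁ + r₂)/2 = 3.356×10⁷ m.
At r₁: circular v_c1 = √(μ/r₁) = 7104 m/s; transfer-periapsis v_p = √[μ(2/r₁ − 1/a_t)] = 9552 m/s.
Δv₁ = v_p − v_c1 = 2449 m/s.
At r₂: circular v_c2 = √(μ/r₂) = 2314 m/s; transfer-apoapsis v_a = √[μ(2/r₂ − 1/a_t)] = 1013 m/s.
Δv₂ = v_c2 − v_a = 1300 m/s.
Total Δv = Δv₁ + Δv₂ = 3749 m/s.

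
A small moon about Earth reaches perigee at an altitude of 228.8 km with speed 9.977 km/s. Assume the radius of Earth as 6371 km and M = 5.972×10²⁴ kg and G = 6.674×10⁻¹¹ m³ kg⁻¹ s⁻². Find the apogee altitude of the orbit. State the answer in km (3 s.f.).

apogee altitude ≈ 24600 km

μ = GM = 6.674×10⁻¹¹ × 5.972×10²⁴ = 3.986×10¹⁴ m³/s².
r_p = 6371 + 228.8 = 6599.8 km = 6.600×10⁶ m.
Specific energy ε = v²/2 − μ/r = -1.062×10⁷ J/kg, so a = −μ/(2ε) = 1.876×10⁷ m.
The apsides satisfy r_p + r_a = 2a, so the apogee radius is 2a − r_p = 3.093×10⁷ m = 30926 km.
Apogee altitude = 30926 − 6371 = 24555 km.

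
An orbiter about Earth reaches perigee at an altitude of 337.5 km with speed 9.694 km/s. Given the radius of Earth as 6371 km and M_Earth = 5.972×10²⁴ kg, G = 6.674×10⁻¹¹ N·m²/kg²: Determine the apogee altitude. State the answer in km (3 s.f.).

μ = GM = 6.674×10⁻¹¹ × 5.972×10²⁴ = 3.986×10¹⁴ m³/s².
r_p = 6371 + 337.5 = 6708.5 km = 6.708×10⁶ m.
Specific energy ε = v²/2 − μ/r = -1.243×10⁷ J/kg, so a = −μ/(2ε) = 1.604×10⁷ m.
The apsides satisfy r_p + r_a = 2a, so the apogee radius is 2a − r_p = 2.537×10⁷ m = 25367 km.
Apogee altitude = 25367 − 6371 = 18996 km.

apogee altitude ≈ 19000 km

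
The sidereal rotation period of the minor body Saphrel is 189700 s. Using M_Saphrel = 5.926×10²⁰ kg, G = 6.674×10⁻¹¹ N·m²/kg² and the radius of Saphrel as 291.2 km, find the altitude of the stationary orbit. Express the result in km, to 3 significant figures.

h_sync ≈ 3010 km

μ = GM = 6.674×10⁻¹¹ × 5.926×10²⁰ = 3.955×10¹⁰ m³/s².
A synchronous orbit has period T, so by Kepler's third law a = (μT²/4π²)^(1/3).
μT²/4π² = 3.955×10¹⁰ × (1.897×10⁵)² / 39.48 = 3.605×10¹⁹ m³.
a = 3.303×10⁶ m = 3303.5 km.
Altitude h = a − R = 3303.5 − 291.2 = 3012.3 km.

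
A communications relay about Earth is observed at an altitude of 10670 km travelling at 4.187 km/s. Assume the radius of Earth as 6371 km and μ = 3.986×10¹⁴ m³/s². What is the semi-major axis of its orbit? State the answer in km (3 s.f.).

a ≈ 13600 km

r = 6371 + 10670 = 17041 km = 1.704×10⁷ m.
Vis-viva rearranged: 1/a = 2/r − v²/μ = 1.174×10⁻⁷ − 4.398×10⁻⁸ = 7.338×10⁻⁸ m⁻¹.
a = 1.363×10⁷ m = 13627 km.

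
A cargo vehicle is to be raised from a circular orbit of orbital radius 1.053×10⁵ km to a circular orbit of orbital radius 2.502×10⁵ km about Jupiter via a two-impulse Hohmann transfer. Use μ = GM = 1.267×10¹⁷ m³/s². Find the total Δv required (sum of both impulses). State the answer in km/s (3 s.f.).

r₁ = 1.053×10⁵ km = 1.053×10⁸ m.
r₂ = 2.502×10⁵ km = 2.502×10⁸ m.
Transfer ellipse a_t = (r₁ + r₂)/2 = 1.778×10⁸ m.
At r₁: circular v_c1 = √(μ/r₁) = 34690 m/s; transfer-perijove v_p = √[μ(2/r₁ − 1/a_t)] = 41150 m/s.
Δv₁ = v_p − v_c1 = 6466 m/s.
At r₂: circular v_c2 = √(μ/r₂) = 22500 m/s; transfer-apojove v_a = √[μ(2/r₂ − 1/a_t)] = 17320 m/s.
Δv₂ = v_c2 − v_a = 5183 m/s.
Total Δv = Δv₁ + Δv₂ = 11650 m/s = 11.65 km/s.

Δv_total ≈ 11.6 km/s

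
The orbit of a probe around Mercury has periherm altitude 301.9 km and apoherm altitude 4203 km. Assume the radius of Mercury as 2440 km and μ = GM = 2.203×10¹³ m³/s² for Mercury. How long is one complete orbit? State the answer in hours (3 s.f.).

T ≈ 3.78 hours

r_p = 2440 + 301.9 = 2741.9 km = 2.7419×10⁶ m.
r_a = 2440 + 4203 = 6643.0 km = 6.6430×10⁶ m.
Semi-major axis a = (r_p + r_a)/2 = (2741.9 + 6643.0)/2 = 4692.4 km = 4.692×10⁶ m.
By Kepler's third law T = 2π√(a³/μ) = 2π × 2.166×10³ = 1.361×10⁴ s.
= 3.780 hours.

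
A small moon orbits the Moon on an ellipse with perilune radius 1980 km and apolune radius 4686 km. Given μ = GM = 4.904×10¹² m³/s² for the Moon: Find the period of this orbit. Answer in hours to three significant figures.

Semi-major axis a = (r_p + r_a)/2 = (1980.0 + 4686.0)/2 = 3333.0 km = 3.333×10⁶ m.
By Kepler's third law T = 2π√(a³/μ) = 2π × 2.748×10³ = 1.726×10⁴ s.
= 4.796 hours.

T ≈ 4.80 hours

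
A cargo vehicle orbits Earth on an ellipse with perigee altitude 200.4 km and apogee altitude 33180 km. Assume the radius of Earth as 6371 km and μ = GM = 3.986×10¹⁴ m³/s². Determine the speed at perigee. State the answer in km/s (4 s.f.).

r_p = 6371 + 200.4 = 6571.4 km = 6.5714×10⁶ m.
r_a = 6371 + 33180 = 39551 km = 3.9551×10⁷ m.
Semi-major axis a = (r_p + r_a)/2 = 23061 km = 2.306×10⁷ m.
Vis-viva: v² = μ(2/r − 1/a) = 3.986×10¹⁴ × (3.043×10⁻⁷ − 4.336×10⁻⁸) = 1.040×10⁸ m²/s².
v = 10200 m/s = 10.20 km/s.

v ≈ 10.20 km/s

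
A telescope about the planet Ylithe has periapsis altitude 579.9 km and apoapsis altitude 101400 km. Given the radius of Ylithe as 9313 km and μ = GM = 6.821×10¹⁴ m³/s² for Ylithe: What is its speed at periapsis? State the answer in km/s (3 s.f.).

r_p = 9313 + 579.9 = 9892.9 km = 9.8929×10⁶ m.
r_a = 9313 + 101400 = 110710 km = 1.1071×10⁸ m.
Semi-major axis a = (r_p + r_a)/2 = 60303 km = 6.030×10⁷ m.
Vis-viva: v² = μ(2/r − 1/a) = 6.821×10¹⁴ × (2.022×10⁻⁷ − 1.658×10⁻⁸) = 1.266×10⁸ m²/s².
v = 11250 m/s = 11.25 km/s.

v ≈ 11.3 km/s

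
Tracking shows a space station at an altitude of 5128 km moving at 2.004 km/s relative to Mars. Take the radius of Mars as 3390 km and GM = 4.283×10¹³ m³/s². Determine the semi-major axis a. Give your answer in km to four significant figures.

a ≈ 7091 km

r = 3390 + 5128 = 8518.0 km = 8.518×10⁶ m.
Vis-viva rearranged: 1/a = 2/r − v²/μ = 2.348×10⁻⁷ − 9.377×10⁻⁸ = 1.410×10⁻⁷ m⁻¹.
a = 7.091×10⁶ m = 7090.7 km.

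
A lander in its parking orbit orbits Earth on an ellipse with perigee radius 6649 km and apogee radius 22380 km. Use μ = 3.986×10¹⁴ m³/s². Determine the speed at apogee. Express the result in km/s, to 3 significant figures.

Semi-major axis a = (r_p + r_a)/2 = 14514 km = 1.451×10⁷ m.
Vis-viva: v² = μ(2/r − 1/a) = 3.986×10¹⁴ × (8.937×10⁻⁸ − 6.890×10⁻⁸) = 8.159×10⁶ m²/s².
v = 2856 m/s = 2.856 km/s.

v ≈ 2.86 km/s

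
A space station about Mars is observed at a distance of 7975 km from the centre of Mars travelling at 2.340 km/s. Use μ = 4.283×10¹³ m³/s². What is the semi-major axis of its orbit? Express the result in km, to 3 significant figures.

r = 7.975×10⁶ m.
Vis-viva rearranged: 1/a = 2/r − v²/μ = 2.508×10⁻⁷ − 1.278×10⁻⁷ = 1.229×10⁻⁷ m⁻¹.
a = 8.134×10⁶ m = 8134.1 km.

a ≈ 8130 km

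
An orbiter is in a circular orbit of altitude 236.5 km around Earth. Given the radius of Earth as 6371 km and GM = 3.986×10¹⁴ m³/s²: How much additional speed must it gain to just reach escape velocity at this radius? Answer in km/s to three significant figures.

r = 6371 + 236.5 = 6607.5 km = 6.6075×10⁶ m.
Circular speed v_c = √(μ/r) = 7767 m/s.
Escape speed v_esc = √(2μ/r) = √2 × v_c = 10980 m/s.
Δv = v_esc − v_c = 3217 m/s = 3.217 km/s.

Δv ≈ 3.22 km/s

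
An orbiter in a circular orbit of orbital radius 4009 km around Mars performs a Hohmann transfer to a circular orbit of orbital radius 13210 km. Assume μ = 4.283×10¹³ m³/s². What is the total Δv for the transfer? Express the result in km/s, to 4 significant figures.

Δv_total ≈ 1.352 km/s

r₁ = 4009 km = 4.009×10⁶ m.
r₂ = 13210 km = 1.321×10⁷ m.
Transfer ellipse a_t = (r₁ + r₂)/2 = 8.610×10⁶ m.
At r₁: circular v_c1 = √(μ/r₁) = 3269 m/s; transfer-periapsis v_p = √[μ(2/r₁ − 1/a_t)] = 4049 m/s.
Δv₁ = v_p − v_c1 = 780.2 m/s.
At r₂: circular v_c2 = √(μ/r₂) = 1801 m/s; transfer-apoapsis v_a = √[μ(2/r₂ − 1/a_t)] = 1229 m/s.
Δv₂ = v_c2 − v_a = 571.9 m/s.
Total Δv = Δv₁ + Δv₂ = 1352 m/s = 1.352 km/s.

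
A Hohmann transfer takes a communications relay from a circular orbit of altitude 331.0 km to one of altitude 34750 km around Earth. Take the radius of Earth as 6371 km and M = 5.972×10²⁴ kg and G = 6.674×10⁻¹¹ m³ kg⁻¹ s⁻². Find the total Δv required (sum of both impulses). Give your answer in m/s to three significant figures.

Δv_total ≈ 3870 m/s

μ = GM = 6.674×10⁻¹¹ × 5.972×10²⁴ = 3.986×10¹⁴ m³/s².
r₁ = 6371 + 331.0 = 6702.0 km = 6.7020×10⁶ m.
r₂ = 6371 + 34750 = 41121 km = 4.1121×10⁷ m.
Transfer ellipse a_t = (r₁ + r₂)/2 = 2.391×10⁷ m.
At r₁: circular v_c1 = √(μ/r₁) = 7712 m/s; transfer-perigee v_p = √[μ(2/r₁ − 1/a_t)] = 10110 m/s.
Δv₁ = v_p − v_c1 = 2401 m/s.
At r₂: circular v_c2 = √(μ/r₂) = 3113 m/s; transfer-apogee v_a = √[μ(2/r₂ − 1/a_t)] = 1648 m/s.
Δv₂ = v_c2 − v_a = 1465 m/s.
Total Δv = Δv₁ + Δv₂ = 3866 m/s.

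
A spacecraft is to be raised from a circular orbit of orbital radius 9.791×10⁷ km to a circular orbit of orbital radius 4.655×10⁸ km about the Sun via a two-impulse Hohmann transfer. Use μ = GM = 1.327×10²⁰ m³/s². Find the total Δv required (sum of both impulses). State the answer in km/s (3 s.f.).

r₁ = 9.791×10⁷ km = 9.791×10¹⁰ m.
r₂ = 4.655×10⁸ km = 4.655×10¹¹ m.
Transfer ellipse a_t = (r₁ + r₂)/2 = 2.817×10¹¹ m.
At r₁: circular v_c1 = √(μ/r₁) = 36810 m/s; transfer-perihelion v_p = √[μ(2/r₁ − 1/a_t)] = 47320 m/s.
Δv₁ = v_p − v_c1 = 10510 m/s.
At r₂: circular v_c2 = √(μ/r₂) = 16880 m/s; transfer-aphelion v_a = √[μ(2/r₂ − 1/a_t)] = 9954 m/s.
Δv₂ = v_c2 − v_a = 6930 m/s.
Total Δv = Δv₁ + Δv₂ = 17440 m/s = 17.44 km/s.

Δv_total ≈ 17.4 km/s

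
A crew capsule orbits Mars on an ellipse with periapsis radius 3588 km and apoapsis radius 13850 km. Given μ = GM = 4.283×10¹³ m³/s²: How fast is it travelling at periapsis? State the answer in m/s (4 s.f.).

Semi-major axis a = (r_p + r_a)/2 = 8719.0 km = 8.719×10⁶ m.
Vis-viva: v² = μ(2/r − 1/a) = 4.283×10¹³ × (5.574×10⁻⁷ − 1.147×10⁻⁷) = 1.896×10⁷ m²/s².
v = 4355 m/s.

v ≈ 4355 m/s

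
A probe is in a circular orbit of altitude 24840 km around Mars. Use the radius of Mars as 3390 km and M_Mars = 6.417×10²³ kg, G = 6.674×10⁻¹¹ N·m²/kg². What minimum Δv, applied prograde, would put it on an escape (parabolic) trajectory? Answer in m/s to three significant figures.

Δv ≈ 510 m/s

μ = GM = 6.674×10⁻¹¹ × 6.417×10²³ = 4.283×10¹³ m³/s².
r = 3390 + 24840 = 28230 km = 2.8230×10⁷ m.
Circular speed v_c = √(μ/r) = 1232 m/s.
Escape speed v_esc = √(2μ/r) = √2 × v_c = 1742 m/s.
Δv = v_esc − v_c = 510.2 m/s.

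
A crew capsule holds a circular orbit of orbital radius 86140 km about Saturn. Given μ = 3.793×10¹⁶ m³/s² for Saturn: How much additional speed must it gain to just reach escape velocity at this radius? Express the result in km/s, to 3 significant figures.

r = 86140 km = 8.614×10⁷ m.
Circular speed v_c = √(μ/r) = 20980 m/s.
Escape speed v_esc = √(2μ/r) = √2 × v_c = 29680 m/s.
Δv = v_esc − v_c = 8692 m/s = 8.692 km/s.

Δv ≈ 8.69 km/s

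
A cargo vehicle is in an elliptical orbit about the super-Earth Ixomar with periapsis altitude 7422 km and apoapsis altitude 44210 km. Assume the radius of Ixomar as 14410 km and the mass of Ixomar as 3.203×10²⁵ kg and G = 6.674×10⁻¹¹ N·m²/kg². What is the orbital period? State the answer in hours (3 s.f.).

μ = GM = 6.674×10⁻¹¹ × 3.203×10²⁵ = 2.138×10¹⁵ m³/s².
r_p = 14410 + 7422 = 21832 km = 2.1832×10⁷ m.
r_a = 14410 + 44210 = 58620 km = 5.8620×10⁷ m.
Semi-major axis a = (r_p + r_a)/2 = (21832 + 58620)/2 = 40226 km = 4.023×10⁷ m.
By Kepler's third law T = 2π√(a³/μ) = 2π × 5.518×10³ = 3.467×10⁴ s.
= 9.631 hours.

T ≈ 9.63 hours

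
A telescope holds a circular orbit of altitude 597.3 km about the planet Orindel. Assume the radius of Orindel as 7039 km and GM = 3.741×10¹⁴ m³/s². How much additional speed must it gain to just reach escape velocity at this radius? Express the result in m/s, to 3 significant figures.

r = 7039 + 597.3 = 7636.3 km = 7.6363×10⁶ m.
Circular speed v_c = √(μ/r) = 6999 m/s.
Escape speed v_esc = √(2μ/r) = √2 × v_c = 9898 m/s.
Δv = v_esc − v_c = 2899 m/s.

Δv ≈ 2900 m/s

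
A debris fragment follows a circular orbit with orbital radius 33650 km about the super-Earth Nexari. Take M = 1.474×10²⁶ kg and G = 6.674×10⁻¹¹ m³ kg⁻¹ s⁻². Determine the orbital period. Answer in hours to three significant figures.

μ = GM = 6.674×10⁻¹¹ × 1.474×10²⁶ = 9.837×10¹⁵ m³/s².
r = 33650 km = 3.365×10⁷ m.
Kepler's third law: T = 2π√(r³/μ) = 2π√((3.365×10⁷)³ / 9.837×10¹⁵).
r³/μ = 3.873×10⁶ s², so T = 2π × 1.968×10³ = 1.237×10⁴ s.
Converting: 1.237×10⁴ s ÷ 3600 = 3.435 hours.

T ≈ 3.43 hours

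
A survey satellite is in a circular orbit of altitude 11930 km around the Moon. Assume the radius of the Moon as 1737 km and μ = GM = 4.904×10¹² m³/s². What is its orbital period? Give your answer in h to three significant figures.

T ≈ 39.8 h

r = 1737 + 11930 = 13667 km = 1.3667×10⁷ m.
Kepler's third law: T = 2π√(r³/μ) = 2π√((1.367×10⁷)³ / 4.904×10¹²).
r³/μ = 5.206×10⁸ s², so T = 2π × 2.282×10⁴ = 1.434×10⁵ s.
Converting: 1.434×10⁵ s ÷ 3600 = 39.82 h.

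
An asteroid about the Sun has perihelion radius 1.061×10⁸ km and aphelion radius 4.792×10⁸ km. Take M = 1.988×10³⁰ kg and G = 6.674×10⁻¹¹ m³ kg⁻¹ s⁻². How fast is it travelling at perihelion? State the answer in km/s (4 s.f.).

μ = GM = 6.674×10⁻¹¹ × 1.988×10³⁰ = 1.327×10²⁰ m³/s².
Semi-major axis a = (r_p + r_a)/2 = 2.9265×10⁸ km = 2.926×10¹¹ m.
Vis-viva: v² = μ(2/r − 1/a) = 1.327×10²⁰ × (1.885×10⁻¹¹ − 3.417×10⁻¹²) = 2.048×10⁹ m²/s².
v = 45250 m/s = 45.25 km/s.

v ≈ 45.25 km/s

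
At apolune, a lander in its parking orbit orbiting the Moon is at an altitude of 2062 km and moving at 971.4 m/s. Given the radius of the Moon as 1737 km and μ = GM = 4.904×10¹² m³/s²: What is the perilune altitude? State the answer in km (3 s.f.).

r_a = 1737 + 2062 = 3799.0 km = 3.799×10⁶ m.
Specific energy ε = v²/2 − μ/r = -8.191×10⁵ J/kg, so a = −μ/(2ε) = 2.994×10⁶ m.
The apsides satisfy r_p + r_a = 2a, so the perilune radius is 2a − r_a = 2.188×10⁶ m = 2188.4 km.
Perilune altitude = 2188.4 − 1737 = 451.37 km.

perilune altitude ≈ 451 km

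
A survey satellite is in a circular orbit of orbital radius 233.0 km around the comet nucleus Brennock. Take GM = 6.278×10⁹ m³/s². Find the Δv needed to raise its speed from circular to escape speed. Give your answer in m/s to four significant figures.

r = 233.0 km = 2.330×10⁵ m.
Circular speed v_c = √(μ/r) = 164.1 m/s.
Escape speed v_esc = √(2μ/r) = √2 × v_c = 232.1 m/s.
Δv = v_esc − v_c = 67.99 m/s.

Δv ≈ 67.99 m/s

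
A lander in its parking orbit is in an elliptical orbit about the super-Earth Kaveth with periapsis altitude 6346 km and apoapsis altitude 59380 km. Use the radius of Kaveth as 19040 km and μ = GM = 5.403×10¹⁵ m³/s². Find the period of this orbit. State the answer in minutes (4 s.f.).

r_p = 19040 + 6346 = 25386 km = 2.5386×10⁷ m.
r_a = 19040 + 59380 = 78420 km = 7.8420×10⁷ m.
Semi-major axis a = (r_p + r_a)/2 = (25386 + 78420)/2 = 51903 km = 5.190×10⁷ m.
By Kepler's third law T = 2π√(a³/μ) = 2π × 5.087×10³ = 3.196×10⁴ s.
= 532.7 minutes.

T ≈ 532.7 minutes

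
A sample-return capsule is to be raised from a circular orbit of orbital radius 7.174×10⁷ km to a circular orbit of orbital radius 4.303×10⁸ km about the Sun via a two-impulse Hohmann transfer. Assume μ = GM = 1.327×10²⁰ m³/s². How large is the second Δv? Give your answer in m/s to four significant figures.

r₁ = 7.174×10⁷ km = 7.174×10¹⁰ m.
r₂ = 4.303×10⁸ km = 4.303×10¹¹ m.
Transfer ellipse a_t = (r₁ + r₂)/2 = 2.510×10¹¹ m.
At r₁: circular v_c1 = √(μ/r₁) = 43010 m/s; transfer-perihelion v_p = √[μ(2/r₁ − 1/a_t)] = 56310 m/s.
At r₂: circular v_c2 = √(μ/r₂) = 17560 m/s; transfer-aphelion v_a = √[μ(2/r₂ − 1/a_t)] = 9388 m/s.
Δv₂ = v_c2 − v_a = 8173 m/s.

Δv ≈ 8173 m/s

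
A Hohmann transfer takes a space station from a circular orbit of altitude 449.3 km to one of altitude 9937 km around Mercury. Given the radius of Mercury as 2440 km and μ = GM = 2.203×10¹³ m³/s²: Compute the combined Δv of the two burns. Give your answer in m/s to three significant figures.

Δv_total ≈ 1270 m/s

r₁ = 2440 + 449.3 = 2889.3 km = 2.8893×10⁶ m.
r₂ = 2440 + 9937 = 12377 km = 1.2377×10⁷ m.
Transfer ellipse a_t = (r₁ + r₂)/2 = 7.633×10⁶ m.
At r₁: circular v_c1 = √(μ/r₁) = 2761 m/s; transfer-periherm v_p = √[μ(2/r₁ − 1/a_t)] = 3516 m/s.
Δv₁ = v_p − v_c1 = 754.9 m/s.
At r₂: circular v_c2 = √(μ/r₂) = 1334 m/s; transfer-apoherm v_a = √[μ(2/r₂ − 1/a_t)] = 820.8 m/s.
Δv₂ = v_c2 − v_a = 513.3 m/s.
Total Δv = Δv₁ + Δv₂ = 1268 m/s.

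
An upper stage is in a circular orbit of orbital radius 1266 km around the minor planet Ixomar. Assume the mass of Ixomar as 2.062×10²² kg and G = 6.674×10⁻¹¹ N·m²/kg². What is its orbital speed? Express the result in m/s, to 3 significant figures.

v ≈ 1040 m/s

μ = GM = 6.674×10⁻¹¹ × 2.062×10²² = 1.376×10¹² m³/s².
r = 1266 km = 1.266×10⁶ m.
For a circular orbit v = √(μ/r) = √(1.376×10¹² / 1.266×10⁶) = √(1.087×10⁶) = 1043 m/s.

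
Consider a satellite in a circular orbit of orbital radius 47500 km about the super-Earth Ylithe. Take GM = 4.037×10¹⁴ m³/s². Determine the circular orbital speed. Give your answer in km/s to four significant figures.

v ≈ 2.915 km/s

r = 47500 km = 4.750×10⁷ m.
For a circular orbit v = √(μ/r) = √(4.037×10¹⁴ / 4.750×10⁷) = √(8.499×10⁶) = 2915 m/s.
That is 2.915 km/s.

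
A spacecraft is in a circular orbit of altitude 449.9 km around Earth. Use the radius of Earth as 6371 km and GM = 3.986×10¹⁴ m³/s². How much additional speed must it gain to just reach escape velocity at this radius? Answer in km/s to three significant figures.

r = 6371 + 449.9 = 6820.9 km = 6.8209×10⁶ m.
Circular speed v_c = √(μ/r) = 7644 m/s.
Escape speed v_esc = √(2μ/r) = √2 × v_c = 10810 m/s.
Δv = v_esc − v_c = 3166 m/s = 3.166 km/s.

Δv ≈ 3.17 km/s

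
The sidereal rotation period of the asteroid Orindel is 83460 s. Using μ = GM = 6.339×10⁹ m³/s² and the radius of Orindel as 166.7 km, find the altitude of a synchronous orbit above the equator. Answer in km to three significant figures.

h_sync ≈ 871 km

A synchronous orbit has period T, so by Kepler's third law a = (μT²/4π²)^(1/3).
μT²/4π² = 6.339×10⁹ × (8.346×10⁴)² / 39.48 = 1.118×10¹⁸ m³.
a = 1.038×10⁶ m = 1038.0 km.
Altitude h = a − R = 1038.0 − 166.7 = 871.32 km.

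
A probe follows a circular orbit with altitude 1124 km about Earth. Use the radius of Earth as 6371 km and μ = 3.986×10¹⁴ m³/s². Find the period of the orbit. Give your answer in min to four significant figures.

r = 6371 + 1124 = 7495.0 km = 7.4950×10⁶ m.
Kepler's third law: T = 2π√(r³/μ) = 2π√((7.495×10⁶)³ / 3.986×10¹⁴).
r³/μ = 1.056×10⁶ s², so T = 2π × 1.028×10³ = 6.458×10³ s.
Converting: 6.458×10³ s ÷ 60.00 = 107.6 min.

T ≈ 107.6 min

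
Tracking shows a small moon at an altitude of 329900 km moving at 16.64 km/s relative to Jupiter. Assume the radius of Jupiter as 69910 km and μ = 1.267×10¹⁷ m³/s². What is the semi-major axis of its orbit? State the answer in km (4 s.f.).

r = 69910 + 329900 = 3.9981×10⁵ km = 3.998×10⁸ m.
Specific orbital energy ε = v²/2 − μ/r = (16640)²/2 − 1.267×10¹⁷/3.998×10⁸ = -1.785×10⁸ J/kg.
Since ε = −μ/(2a), a = −μ/(2ε) = 3.550×10⁸ m = 3.5499×10⁵ km.

a ≈ 3.550×10⁵ km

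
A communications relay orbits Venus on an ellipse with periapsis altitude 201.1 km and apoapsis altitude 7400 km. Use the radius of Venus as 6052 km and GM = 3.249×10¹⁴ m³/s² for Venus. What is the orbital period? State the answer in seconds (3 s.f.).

r_p = 6052 + 201.1 = 6253.1 km = 6.2531×10⁶ m.
r_a = 6052 + 7400 = 13452 km = 1.3452×10⁷ m.
Semi-major axis a = (r_p + r_a)/2 = (6253.1 + 13452)/2 = 9852.5 km = 9.853×10⁶ m.
By Kepler's third law T = 2π√(a³/μ) = 2π × 1.716×10³ = 1.078×10⁴ s.

T ≈ 10800 seconds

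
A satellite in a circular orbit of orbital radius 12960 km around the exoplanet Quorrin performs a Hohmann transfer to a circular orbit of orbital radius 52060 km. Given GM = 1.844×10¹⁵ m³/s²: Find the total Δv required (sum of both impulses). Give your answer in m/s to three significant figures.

r₁ = 12960 km = 1.296×10⁷ m.
r₂ = 52060 km = 5.206×10⁷ m.
Transfer ellipse a_t = (r₁ + r₂)/2 = 3.251×10⁷ m.
At r₁: circular v_c1 = √(μ/r₁) = 11930 m/s; transfer-periapsis v_p = √[μ(2/r₁ − 1/a_t)] = 15090 m/s.
Δv₁ = v_p − v_c1 = 3166 m/s.
At r₂: circular v_c2 = √(μ/r₂) = 5952 m/s; transfer-apoapsis v_a = √[μ(2/r₂ − 1/a_t)] = 3758 m/s.
Δv₂ = v_c2 − v_a = 2194 m/s.
Total Δv = Δv₁ + Δv₂ = 5360 m/s.

Δv_total ≈ 5360 m/s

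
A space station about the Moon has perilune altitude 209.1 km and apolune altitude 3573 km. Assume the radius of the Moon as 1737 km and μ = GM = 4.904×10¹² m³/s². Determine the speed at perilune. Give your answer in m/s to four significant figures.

v ≈ 1920 m/s

r_p = 1737 + 209.1 = 1946.1 km = 1.9461×10⁶ m.
r_a = 1737 + 3573 = 5310.0 km = 5.3100×10⁶ m.
Semi-major axis a = (r_p + r_a)/2 = 3628.1 km = 3.628×10⁶ m.
Vis-viva: v² = μ(2/r − 1/a) = 4.904×10¹² × (1.028×10⁻⁶ − 2.756×10⁻⁷) = 3.688×10⁶ m²/s².
v = 1920 m/s.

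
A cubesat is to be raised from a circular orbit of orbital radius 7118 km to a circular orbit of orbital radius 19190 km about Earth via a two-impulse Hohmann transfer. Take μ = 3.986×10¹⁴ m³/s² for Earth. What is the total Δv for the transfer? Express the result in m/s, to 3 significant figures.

r₁ = 7118 km = 7.118×10⁶ m.
r₂ = 19190 km = 1.919×10⁷ m.
Transfer ellipse a_t = (r₁ + r₂)/2 = 1.315×10⁷ m.
At r₁: circular v_c1 = √(μ/r₁) = 7483 m/s; transfer-perigee v_p = √[μ(2/r₁ − 1/a_t)] = 9039 m/s.
Δv₁ = v_p − v_c1 = 1555 m/s.
At r₂: circular v_c2 = √(μ/r₂) = 4558 m/s; transfer-apogee v_a = √[μ(2/r₂ − 1/a_t)] = 3353 m/s.
Δv₂ = v_c2 − v_a = 1205 m/s.
Total Δv = Δv₁ + Δv₂ = 2760 m/s.

Δv_total ≈ 2760 m/s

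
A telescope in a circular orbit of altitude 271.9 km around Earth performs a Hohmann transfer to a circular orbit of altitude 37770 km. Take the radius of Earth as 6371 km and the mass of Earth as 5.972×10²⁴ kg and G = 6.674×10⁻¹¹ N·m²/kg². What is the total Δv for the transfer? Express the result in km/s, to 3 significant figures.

Δv_total ≈ 3.93 km/s

μ = GM = 6.674×10⁻¹¹ × 5.972×10²⁴ = 3.986×10¹⁴ m³/s².
r₁ = 6371 + 271.9 = 6642.9 km = 6.6429×10⁶ m.
r₂ = 6371 + 37770 = 44141 km = 4.4141×10⁷ m.
Transfer ellipse a_t = (r₁ + r₂)/2 = 2.539×10⁷ m.
At r₁: circular v_c1 = √(μ/r₁) = 7746 m/s; transfer-perigee v_p = √[μ(2/r₁ − 1/a_t)] = 10210 m/s.
Δv₁ = v_p − v_c1 = 2467 m/s.
At r₂: circular v_c2 = √(μ/r₂) = 3005 m/s; transfer-apogee v_a = √[μ(2/r₂ − 1/a_t)] = 1537 m/s.
Δv₂ = v_c2 − v_a = 1468 m/s.
Total Δv = Δv₁ + Δv₂ = 3935 m/s = 3.935 km/s.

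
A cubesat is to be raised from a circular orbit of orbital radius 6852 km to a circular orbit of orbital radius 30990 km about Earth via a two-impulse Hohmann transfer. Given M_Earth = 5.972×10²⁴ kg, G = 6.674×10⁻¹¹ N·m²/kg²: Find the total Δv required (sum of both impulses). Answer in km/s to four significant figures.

μ = GM = 6.674×10⁻¹¹ × 5.972×10²⁴ = 3.986×10¹⁴ m³/s².
r₁ = 6852 km = 6.852×10⁶ m.
r₂ = 30990 km = 3.099×10⁷ m.
Transfer ellipse a_t = (r₁ + r₂)/2 = 1.892×10⁷ m.
At r₁: circular v_c1 = √(μ/r₁) = 7627 m/s; transfer-perigee v_p = √[μ(2/r₁ − 1/a_t)] = 9761 m/s.
Δv₁ = v_p − v_c1 = 2134 m/s.
At r₂: circular v_c2 = √(μ/r₂) = 3586 m/s; transfer-apogee v_a = √[μ(2/r₂ − 1/a_t)] = 2158 m/s.
Δv₂ = v_c2 − v_a = 1428 m/s.
Total Δv = Δv₁ + Δv₂ = 3562 m/s = 3.562 km/s.

Δv_total ≈ 3.562 km/s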